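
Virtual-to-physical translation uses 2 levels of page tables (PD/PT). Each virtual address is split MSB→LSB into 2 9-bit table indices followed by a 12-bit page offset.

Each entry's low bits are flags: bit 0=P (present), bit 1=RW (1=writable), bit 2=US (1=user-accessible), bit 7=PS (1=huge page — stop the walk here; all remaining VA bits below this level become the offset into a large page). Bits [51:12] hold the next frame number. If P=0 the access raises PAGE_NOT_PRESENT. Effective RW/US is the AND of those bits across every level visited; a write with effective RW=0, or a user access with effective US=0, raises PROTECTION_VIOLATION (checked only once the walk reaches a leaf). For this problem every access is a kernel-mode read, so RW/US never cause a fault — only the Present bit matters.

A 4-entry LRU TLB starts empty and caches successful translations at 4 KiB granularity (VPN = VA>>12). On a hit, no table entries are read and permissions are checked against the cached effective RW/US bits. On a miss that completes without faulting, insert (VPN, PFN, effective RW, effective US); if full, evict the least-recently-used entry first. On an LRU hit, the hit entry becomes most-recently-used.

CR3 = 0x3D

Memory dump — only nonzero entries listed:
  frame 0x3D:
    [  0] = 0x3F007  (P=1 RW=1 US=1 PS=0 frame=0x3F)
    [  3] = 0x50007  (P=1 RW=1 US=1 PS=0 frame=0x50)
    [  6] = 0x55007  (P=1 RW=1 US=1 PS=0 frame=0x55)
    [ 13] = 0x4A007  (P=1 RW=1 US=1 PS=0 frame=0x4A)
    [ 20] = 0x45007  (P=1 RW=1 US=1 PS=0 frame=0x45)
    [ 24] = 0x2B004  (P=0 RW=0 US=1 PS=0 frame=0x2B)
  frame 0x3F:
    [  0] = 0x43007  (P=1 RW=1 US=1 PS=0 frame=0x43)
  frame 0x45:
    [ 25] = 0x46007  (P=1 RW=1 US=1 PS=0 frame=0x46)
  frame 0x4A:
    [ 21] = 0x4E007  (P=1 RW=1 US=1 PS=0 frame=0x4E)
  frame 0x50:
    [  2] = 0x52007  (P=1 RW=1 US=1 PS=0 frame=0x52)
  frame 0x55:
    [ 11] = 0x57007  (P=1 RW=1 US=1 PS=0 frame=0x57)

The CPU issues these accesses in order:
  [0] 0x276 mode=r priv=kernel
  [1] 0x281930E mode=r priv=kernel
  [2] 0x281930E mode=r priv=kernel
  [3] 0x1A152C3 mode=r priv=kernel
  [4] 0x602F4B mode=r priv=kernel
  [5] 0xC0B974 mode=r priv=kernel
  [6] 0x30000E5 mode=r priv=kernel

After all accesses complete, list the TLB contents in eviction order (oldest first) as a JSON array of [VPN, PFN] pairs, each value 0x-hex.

Walk each access:
#0 VA=0x276 (r,kernel):
  L0: frame=0x3D idx=0 entry=0x3F007 [P=1 RW=1 US=1 PS=0]
  L1: frame=0x3F idx=0 entry=0x43007 [P=1 RW=1 US=1 PS=0]
  ✓ 0x43276  — 2 lookups
#1 VA=0x281930E (r,kernel):
  L0: frame=0x3D idx=20 entry=0x45007 [P=1 RW=1 US=1 PS=0]
  L1: frame=0x45 idx=25 entry=0x46007 [P=1 RW=1 US=1 PS=0]
  ✓ 0x4630E  — 2 lookups
#2 VA=0x281930E (r,kernel):
  TLB hit vpn=0x2819 → PA=0x4630E
#3 VA=0x1A152C3 (r,kernel):
  L0: frame=0x3D idx=13 entry=0x4A007 [P=1 RW=1 US=1 PS=0]
  L1: frame=0x4A idx=21 entry=0x4E007 [P=1 RW=1 US=1 PS=0]
  ✓ 0x4E2C3  — 2 lookups
#4 VA=0x602F4B (r,kernel):
  L0: frame=0x3D idx=3 entry=0x50007 [P=1 RW=1 US=1 PS=0]
  L1: frame=0x50 idx=2 entry=0x52007 [P=1 RW=1 US=1 PS=0]
  ✓ 0x52F4B  — 2 lookups
#5 VA=0xC0B974 (r,kernel):
  L0: frame=0x3D idx=6 entry=0x55007 [P=1 RW=1 US=1 PS=0]
  L1: frame=0x55 idx=11 entry=0x57007 [P=1 RW=1 US=1 PS=0]
  ✓ 0x57974  — 2 lookups
#6 VA=0x30000E5 (r,kernel):
  L0: frame=0x3D idx=24 entry=0x2B004 [P=0 RW=0 US=1 PS=0]
  ✗ PAGE_NOT_PRESENT  [1 reads]

TLB: [["0x2819", "0x46"], ["0x1A15", "0x4E"], ["0x602", "0x52"], ["0xC0B", "0x57"]]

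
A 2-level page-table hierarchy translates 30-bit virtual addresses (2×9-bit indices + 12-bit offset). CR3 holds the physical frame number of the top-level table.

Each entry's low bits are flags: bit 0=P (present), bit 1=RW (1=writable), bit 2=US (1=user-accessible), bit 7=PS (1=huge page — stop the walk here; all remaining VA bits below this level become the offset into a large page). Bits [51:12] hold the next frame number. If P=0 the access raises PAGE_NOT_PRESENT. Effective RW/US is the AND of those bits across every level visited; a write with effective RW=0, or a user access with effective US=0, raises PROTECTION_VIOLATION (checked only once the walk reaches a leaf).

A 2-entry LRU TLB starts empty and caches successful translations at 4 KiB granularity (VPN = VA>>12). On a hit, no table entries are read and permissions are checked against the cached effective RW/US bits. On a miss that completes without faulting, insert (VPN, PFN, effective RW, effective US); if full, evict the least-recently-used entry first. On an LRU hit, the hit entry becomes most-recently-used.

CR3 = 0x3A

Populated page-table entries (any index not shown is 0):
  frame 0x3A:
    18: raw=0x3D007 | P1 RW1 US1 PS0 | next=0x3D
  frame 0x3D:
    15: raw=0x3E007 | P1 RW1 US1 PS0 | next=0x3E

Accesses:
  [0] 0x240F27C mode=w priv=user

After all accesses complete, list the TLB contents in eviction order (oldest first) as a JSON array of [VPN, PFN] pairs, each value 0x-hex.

Trace:
#0 VA=0x240F27C (w,user):
  L0: frame=0x3A idx=18 entry=0x3D007 [P=1 RW=1 US=1 PS=0]
  L1: frame=0x3D idx=15 entry=0x3E007 [P=1 RW=1 US=1 PS=0]
  ✓ 0x3E27C  — 2 lookups

TLB: [["0x240F", "0x3E"]]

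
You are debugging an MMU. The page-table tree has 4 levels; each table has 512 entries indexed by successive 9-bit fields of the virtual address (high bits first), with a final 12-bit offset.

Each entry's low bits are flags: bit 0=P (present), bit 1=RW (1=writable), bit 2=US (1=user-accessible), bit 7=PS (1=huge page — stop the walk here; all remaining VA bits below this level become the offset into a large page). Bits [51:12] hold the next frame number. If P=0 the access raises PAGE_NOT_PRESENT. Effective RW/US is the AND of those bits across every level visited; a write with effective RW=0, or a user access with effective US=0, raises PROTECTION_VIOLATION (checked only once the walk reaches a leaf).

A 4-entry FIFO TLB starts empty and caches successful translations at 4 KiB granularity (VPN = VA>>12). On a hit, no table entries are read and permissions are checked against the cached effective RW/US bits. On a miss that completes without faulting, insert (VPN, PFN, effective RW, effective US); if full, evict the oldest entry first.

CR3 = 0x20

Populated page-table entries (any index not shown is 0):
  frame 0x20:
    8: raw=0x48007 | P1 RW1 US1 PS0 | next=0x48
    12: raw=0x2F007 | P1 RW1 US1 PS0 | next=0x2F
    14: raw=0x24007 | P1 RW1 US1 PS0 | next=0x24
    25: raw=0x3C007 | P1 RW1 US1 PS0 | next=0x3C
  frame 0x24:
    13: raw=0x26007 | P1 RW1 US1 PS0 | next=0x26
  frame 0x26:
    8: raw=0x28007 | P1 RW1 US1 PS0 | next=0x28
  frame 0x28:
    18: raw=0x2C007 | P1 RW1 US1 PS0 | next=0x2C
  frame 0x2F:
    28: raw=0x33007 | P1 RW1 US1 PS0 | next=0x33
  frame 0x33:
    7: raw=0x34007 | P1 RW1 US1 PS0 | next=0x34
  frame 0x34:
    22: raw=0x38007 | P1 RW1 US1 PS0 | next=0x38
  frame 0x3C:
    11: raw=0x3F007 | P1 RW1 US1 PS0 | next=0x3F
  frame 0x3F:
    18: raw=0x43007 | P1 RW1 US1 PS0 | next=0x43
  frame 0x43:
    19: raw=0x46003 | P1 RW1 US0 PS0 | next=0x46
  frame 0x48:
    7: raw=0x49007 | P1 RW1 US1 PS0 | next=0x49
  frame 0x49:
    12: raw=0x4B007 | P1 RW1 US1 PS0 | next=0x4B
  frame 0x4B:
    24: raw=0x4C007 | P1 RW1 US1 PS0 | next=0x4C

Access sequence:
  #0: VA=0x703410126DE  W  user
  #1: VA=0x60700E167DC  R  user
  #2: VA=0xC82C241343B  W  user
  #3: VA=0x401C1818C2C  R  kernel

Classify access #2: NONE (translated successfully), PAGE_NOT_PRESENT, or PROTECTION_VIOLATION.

Walk each access:
#0 VA=0x703410126DE (w,user):
  [0] read 0x20 idx=14: raw=0x24007 flags P=1 W=1 U=1 S=0
  [1] read 0x24 idx=13: raw=0x26007 flags P=1 W=1 U=1 S=0
  [2] read 0x26 idx=8: raw=0x28007 flags P=1 W=1 U=1 S=0
  [3] read 0x28 idx=18: raw=0x2C007 flags P=1 W=1 U=1 S=0
  ✓ 0x2C6DE  — 4 lookups
#1 VA=0x60700E167DC (r,user):
  [0] read 0x20 idx=12: raw=0x2F007 flags P=1 W=1 U=1 S=0
  [1] read 0x2F idx=28: raw=0x33007 flags P=1 W=1 U=1 S=0
  [2] read 0x33 idx=7: raw=0x34007 flags P=1 W=1 U=1 S=0
  [3] read 0x34 idx=22: raw=0x38007 flags P=1 W=1 U=1 S=0
  ✓ 0x387DC  — 4 lookups
#2 VA=0xC82C241343B (w,user):
  [0] read 0x20 idx=25: raw=0x3C007 flags P=1 W=1 U=1 S=0
  [1] read 0x3C idx=11: raw=0x3F007 flags P=1 W=1 U=1 S=0
  [2] read 0x3F idx=18: raw=0x43007 flags P=1 W=1 U=1 S=0
  [3] read 0x43 idx=19: raw=0x46003 flags P=1 W=1 U=0 S=0
  ✗ PROTECTION_VIOLATION  [4 reads]
#3 VA=0x401C1818C2C (r,kernel):
  [0] read 0x20 idx=8: raw=0x48007 flags P=1 W=1 U=1 S=0
  [1] read 0x48 idx=7: raw=0x49007 flags P=1 W=1 U=1 S=0
  [2] read 0x49 idx=12: raw=0x4B007 flags P=1 W=1 U=1 S=0
  [3] read 0x4B idx=24: raw=0x4C007 flags P=1 W=1 U=1 S=0
  ✓ 0x4CC2C  — 4 lookups

Access #2 fault: PROTECTION_VIOLATION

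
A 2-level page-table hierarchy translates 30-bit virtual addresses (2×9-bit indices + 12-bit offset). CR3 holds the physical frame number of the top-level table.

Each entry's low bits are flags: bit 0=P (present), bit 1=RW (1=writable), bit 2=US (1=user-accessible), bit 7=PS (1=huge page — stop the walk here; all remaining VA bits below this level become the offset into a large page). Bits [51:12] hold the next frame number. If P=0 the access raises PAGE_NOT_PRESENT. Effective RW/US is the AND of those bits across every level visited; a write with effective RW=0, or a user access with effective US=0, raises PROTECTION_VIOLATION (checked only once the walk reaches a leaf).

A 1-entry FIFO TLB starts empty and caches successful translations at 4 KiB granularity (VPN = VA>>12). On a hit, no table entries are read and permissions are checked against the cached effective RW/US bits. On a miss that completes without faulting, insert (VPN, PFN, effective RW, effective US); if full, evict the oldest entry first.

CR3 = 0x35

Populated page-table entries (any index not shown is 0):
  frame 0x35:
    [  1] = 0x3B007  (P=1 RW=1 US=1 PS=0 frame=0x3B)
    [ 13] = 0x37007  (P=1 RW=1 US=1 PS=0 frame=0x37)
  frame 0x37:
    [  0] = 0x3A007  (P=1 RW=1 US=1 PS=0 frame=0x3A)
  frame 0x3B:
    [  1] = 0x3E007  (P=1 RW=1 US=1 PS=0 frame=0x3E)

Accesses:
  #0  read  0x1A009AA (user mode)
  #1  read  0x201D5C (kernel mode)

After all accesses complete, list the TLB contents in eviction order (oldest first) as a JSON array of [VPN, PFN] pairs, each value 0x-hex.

Per-access translation:
#0 VA=0x1A009AA (r,user):
  [0] read 0x35 idx=13: raw=0x37007 flags P=1 W=1 U=1 S=0
  [1] read 0x37 idx=0: raw=0x3A007 flags P=1 W=1 U=1 S=0
  ✓ 0x3A9AA  — 2 lookups
#1 VA=0x201D5C (r,kernel):
  [0] read 0x35 idx=1: raw=0x3B007 flags P=1 W=1 U=1 S=0
  [1] read 0x3B idx=1: raw=0x3E007 flags P=1 W=1 U=1 S=0
  ✓ 0x3ED5C  — 2 lookups

TLB: [["0x201", "0x3E"]]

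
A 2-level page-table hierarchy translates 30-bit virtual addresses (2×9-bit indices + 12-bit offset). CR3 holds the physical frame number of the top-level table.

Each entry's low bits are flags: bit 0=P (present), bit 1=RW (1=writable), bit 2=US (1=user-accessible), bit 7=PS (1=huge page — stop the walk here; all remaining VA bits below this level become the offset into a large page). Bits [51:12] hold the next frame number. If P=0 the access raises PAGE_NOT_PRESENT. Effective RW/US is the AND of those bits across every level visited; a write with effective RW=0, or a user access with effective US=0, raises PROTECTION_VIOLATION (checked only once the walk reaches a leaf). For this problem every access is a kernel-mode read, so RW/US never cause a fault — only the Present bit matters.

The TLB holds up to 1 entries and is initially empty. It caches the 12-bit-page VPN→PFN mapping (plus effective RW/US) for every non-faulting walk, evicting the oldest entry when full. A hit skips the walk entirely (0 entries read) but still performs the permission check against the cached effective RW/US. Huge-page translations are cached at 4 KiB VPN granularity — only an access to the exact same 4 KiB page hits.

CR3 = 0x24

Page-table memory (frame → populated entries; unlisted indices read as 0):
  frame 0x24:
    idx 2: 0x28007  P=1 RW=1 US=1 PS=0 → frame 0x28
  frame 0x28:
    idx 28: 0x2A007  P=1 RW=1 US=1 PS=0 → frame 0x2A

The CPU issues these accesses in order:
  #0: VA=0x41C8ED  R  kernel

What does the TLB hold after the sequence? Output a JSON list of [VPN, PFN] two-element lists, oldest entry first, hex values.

Walk each access:
#0 VA=0x41C8ED (r,kernel):
  lvl0: tbl 0x24, slot 2 ⇒ 0x28007 (P1/RW1/US1/PS0)
  lvl1: tbl 0x28, slot 28 ⇒ 0x2A007 (P1/RW1/US1/PS0)
  → PA=0x2A8ED  (2 entries read)

TLB: [["0x41C", "0x2A"]]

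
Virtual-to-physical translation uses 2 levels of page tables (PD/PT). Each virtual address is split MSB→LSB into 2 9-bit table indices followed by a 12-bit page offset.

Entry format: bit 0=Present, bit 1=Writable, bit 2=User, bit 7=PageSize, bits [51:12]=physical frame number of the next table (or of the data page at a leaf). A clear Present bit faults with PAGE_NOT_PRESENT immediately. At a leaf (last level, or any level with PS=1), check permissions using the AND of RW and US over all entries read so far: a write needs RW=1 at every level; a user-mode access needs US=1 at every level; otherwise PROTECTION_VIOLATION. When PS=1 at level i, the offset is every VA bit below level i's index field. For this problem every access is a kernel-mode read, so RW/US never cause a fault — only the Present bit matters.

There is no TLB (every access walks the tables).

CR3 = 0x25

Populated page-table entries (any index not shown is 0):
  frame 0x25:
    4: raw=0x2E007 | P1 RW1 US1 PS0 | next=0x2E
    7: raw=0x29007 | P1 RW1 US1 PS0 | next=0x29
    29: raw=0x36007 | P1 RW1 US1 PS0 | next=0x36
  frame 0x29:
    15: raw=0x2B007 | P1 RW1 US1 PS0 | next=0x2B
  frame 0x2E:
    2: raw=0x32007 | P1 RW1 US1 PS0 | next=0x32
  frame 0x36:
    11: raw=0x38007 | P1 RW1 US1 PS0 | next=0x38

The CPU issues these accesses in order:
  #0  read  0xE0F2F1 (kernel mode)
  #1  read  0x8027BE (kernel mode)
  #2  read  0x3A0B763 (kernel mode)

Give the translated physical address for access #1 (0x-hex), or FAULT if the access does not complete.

Walk each access:
#0 VA=0xE0F2F1 (r,kernel):
  L0 @0x25[7] → 0x29007  P=1,RW=1,US=1,PS=0
  L1 @0x29[15] → 0x2B007  P=1,RW=1,US=1,PS=0
  → PA=0x2B2F1  (2 entries read)
#1 VA=0x8027BE (r,kernel):
  L0 @0x25[4] → 0x2E007  P=1,RW=1,US=1,PS=0
  L1 @0x2E[2] → 0x32007  P=1,RW=1,US=1,PS=0
  → PA=0x327BE  (2 entries read)
#2 VA=0x3A0B763 (r,kernel):
  L0 @0x25[29] → 0x36007  P=1,RW=1,US=1,PS=0
  L1 @0x36[11] → 0x38007  P=1,RW=1,US=1,PS=0
  → PA=0x38763  (2 entries read)

Access #1 PA: 0x327BE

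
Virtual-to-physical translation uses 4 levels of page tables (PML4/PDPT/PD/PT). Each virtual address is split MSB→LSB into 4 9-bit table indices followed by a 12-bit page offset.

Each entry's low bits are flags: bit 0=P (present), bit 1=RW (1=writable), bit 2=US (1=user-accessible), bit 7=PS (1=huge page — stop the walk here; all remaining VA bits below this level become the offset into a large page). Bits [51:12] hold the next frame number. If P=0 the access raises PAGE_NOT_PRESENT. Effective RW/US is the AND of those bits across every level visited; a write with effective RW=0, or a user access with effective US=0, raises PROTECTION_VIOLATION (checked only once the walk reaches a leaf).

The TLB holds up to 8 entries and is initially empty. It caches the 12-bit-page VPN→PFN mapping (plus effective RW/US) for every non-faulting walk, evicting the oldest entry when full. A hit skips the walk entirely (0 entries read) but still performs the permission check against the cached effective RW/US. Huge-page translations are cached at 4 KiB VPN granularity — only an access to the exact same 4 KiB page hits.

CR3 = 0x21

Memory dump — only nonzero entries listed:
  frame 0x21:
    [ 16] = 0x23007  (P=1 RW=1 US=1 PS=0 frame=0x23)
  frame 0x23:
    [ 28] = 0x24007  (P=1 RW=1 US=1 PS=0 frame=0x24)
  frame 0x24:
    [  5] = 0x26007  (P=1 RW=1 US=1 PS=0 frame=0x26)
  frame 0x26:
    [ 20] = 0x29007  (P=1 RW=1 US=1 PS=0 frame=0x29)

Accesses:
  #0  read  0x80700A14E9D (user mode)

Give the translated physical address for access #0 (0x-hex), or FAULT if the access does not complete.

Walk each access:
#0 VA=0x80700A14E9D (r,user):
  [0] read 0x21 idx=16: raw=0x23007 flags P=1 W=1 U=1 S=0
  [1] read 0x23 idx=28: raw=0x24007 flags P=1 W=1 U=1 S=0
  [2] read 0x24 idx=5: raw=0x26007 flags P=1 W=1 U=1 S=0
  [3] read 0x26 idx=20: raw=0x29007 flags P=1 W=1 U=1 S=0
  ⇒ phys 0x29E9D  [4 reads]

Access #0 PA: 0x29E9D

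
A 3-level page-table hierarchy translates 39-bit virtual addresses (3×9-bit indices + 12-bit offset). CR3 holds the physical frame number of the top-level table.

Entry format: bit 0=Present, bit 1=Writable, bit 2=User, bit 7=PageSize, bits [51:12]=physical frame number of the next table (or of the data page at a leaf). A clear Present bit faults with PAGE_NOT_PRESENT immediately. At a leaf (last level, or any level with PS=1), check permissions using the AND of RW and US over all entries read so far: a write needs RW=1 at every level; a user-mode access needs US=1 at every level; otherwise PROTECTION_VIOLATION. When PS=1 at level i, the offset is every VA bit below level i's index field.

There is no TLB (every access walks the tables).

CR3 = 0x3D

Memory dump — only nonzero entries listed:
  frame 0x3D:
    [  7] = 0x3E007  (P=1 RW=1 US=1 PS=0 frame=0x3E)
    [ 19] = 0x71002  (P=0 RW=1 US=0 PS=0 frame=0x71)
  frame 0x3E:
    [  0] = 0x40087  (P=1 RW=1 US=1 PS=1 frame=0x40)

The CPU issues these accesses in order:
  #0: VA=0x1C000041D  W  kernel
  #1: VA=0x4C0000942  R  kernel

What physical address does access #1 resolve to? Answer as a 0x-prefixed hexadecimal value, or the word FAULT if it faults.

Trace:
#0 VA=0x1C000041D (w,kernel):
  L0 @0x3D[7] → 0x3E007  P=1,RW=1,US=1,PS=0
  L1 @0x3E[0] → 0x40087  P=1,RW=1,US=1,PS=1
  ⇒ phys 0x4041D (huge @L1)  [2 reads]
#1 VA=0x4C0000942 (r,kernel):
  L0 @0x3D[19] → 0x71002  P=0,RW=1,US=0,PS=0
  → PAGE_NOT_PRESENT  (1 entries read)

Access #1 PA: FAULT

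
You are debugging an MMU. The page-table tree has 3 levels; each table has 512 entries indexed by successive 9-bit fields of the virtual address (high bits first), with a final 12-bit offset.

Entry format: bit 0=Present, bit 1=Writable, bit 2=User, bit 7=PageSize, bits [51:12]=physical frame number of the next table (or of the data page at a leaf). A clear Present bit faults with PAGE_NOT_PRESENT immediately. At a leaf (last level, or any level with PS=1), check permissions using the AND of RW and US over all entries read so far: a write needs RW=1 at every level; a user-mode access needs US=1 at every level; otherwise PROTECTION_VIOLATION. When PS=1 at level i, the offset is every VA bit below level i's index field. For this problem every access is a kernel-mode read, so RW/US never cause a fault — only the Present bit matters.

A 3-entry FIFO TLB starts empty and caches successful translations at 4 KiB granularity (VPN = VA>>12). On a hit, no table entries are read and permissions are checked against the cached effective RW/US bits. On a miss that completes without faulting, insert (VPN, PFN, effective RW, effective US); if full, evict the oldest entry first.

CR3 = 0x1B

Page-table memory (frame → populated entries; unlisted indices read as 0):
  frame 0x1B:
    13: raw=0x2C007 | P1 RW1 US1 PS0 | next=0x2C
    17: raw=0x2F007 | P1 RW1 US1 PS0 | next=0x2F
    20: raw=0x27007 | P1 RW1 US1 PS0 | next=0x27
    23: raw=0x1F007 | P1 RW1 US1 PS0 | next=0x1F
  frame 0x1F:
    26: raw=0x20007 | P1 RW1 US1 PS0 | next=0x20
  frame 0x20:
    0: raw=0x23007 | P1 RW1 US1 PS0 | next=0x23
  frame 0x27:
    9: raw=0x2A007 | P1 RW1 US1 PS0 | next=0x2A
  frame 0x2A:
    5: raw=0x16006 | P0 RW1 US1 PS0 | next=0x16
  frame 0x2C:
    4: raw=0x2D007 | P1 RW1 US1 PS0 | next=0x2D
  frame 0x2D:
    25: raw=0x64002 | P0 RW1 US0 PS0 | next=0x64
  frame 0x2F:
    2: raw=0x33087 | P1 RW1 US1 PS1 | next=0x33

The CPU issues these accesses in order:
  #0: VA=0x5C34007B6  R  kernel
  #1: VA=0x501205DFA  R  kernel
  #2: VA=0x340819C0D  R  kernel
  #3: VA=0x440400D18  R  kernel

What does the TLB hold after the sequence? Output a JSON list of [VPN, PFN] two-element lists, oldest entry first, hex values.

Walk each access:
#0 VA=0x5C34007B6 (r,kernel):
  L0: frame=0x1B idx=23 entry=0x1F007 [P=1 RW=1 US=1 PS=0]
  L1: frame=0x1F idx=26 entry=0x20007 [P=1 RW=1 US=1 PS=0]
  L2: frame=0x20 idx=0 entry=0x23007 [P=1 RW=1 US=1 PS=0]
  ✓ 0x237B6  — 3 lookups
#1 VA=0x501205DFA (r,kernel):
  L0: frame=0x1B idx=20 entry=0x27007 [P=1 RW=1 US=1 PS=0]
  L1: frame=0x27 idx=9 entry=0x2A007 [P=1 RW=1 US=1 PS=0]
  L2: frame=0x2A idx=5 entry=0x16006 [P=0 RW=1 US=1 PS=0]
  ⇒ fault: PAGE_NOT_PRESENT  — 3 lookups
#2 VA=0x340819C0D (r,kernel):
  L0: frame=0x1B idx=13 entry=0x2C007 [P=1 RW=1 US=1 PS=0]
  L1: frame=0x2C idx=4 entry=0x2D007 [P=1 RW=1 US=1 PS=0]
  L2: frame=0x2D idx=25 entry=0x64002 [P=0 RW=1 US=0 PS=0]
  ⇒ fault: PAGE_NOT_PRESENT  — 3 lookups
#3 VA=0x440400D18 (r,kernel):
  L0: frame=0x1B idx=17 entry=0x2F007 [P=1 RW=1 US=1 PS=0]
  L1: frame=0x2F idx=2 entry=0x33087 [P=1 RW=1 US=1 PS=1]
  ✓ 0x33D18 (huge @L1)  — 2 lookups

TLB: [["0x5C3400", "0x23"], ["0x440400", "0x33"]]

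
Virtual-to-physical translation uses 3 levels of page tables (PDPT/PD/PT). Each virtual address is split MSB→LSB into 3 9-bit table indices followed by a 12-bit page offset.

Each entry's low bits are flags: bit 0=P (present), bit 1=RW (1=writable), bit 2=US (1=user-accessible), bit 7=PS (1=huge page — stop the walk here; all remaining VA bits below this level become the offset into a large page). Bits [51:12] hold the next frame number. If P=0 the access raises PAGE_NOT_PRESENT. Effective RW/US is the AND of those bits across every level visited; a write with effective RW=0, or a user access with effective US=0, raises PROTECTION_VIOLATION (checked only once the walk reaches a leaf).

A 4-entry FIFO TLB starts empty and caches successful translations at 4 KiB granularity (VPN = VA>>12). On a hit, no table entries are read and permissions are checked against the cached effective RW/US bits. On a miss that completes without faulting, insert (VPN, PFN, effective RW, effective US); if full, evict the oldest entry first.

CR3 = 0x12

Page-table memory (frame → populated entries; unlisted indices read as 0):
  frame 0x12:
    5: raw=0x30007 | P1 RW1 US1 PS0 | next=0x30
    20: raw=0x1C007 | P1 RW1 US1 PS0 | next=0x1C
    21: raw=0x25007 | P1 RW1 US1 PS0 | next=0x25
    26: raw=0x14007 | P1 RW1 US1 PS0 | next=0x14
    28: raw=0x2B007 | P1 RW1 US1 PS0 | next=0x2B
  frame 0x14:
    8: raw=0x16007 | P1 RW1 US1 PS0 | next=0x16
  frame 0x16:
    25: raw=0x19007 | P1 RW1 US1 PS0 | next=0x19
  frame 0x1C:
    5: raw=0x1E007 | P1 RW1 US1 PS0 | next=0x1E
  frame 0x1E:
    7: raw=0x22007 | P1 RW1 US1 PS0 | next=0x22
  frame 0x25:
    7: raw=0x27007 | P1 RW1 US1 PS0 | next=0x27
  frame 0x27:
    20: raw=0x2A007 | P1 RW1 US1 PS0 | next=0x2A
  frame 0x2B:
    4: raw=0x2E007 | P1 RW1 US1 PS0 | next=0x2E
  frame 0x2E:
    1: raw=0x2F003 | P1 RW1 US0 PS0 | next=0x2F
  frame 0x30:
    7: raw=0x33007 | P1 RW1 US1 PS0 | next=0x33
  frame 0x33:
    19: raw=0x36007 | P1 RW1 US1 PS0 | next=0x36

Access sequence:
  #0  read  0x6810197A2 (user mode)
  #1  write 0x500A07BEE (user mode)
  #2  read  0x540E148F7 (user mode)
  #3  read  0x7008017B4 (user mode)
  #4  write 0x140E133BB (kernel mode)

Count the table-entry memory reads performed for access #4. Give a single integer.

Per-access translation:
#0 VA=0x6810197A2 (r,user):
  [0] read 0x12 idx=26: raw=0x14007 flags P=1 W=1 U=1 S=0
  [1] read 0x14 idx=8: raw=0x16007 flags P=1 W=1 U=1 S=0
  [2] read 0x16 idx=25: raw=0x19007 flags P=1 W=1 U=1 S=0
  → PA=0x197A2  (3 entries read)
#1 VA=0x500A07BEE (w,user):
  [0] read 0x12 idx=20: raw=0x1C007 flags P=1 W=1 U=1 S=0
  [1] read 0x1C idx=5: raw=0x1E007 flags P=1 W=1 U=1 S=0
  [2] read 0x1E idx=7: raw=0x22007 flags P=1 W=1 U=1 S=0
  → PA=0x22BEE  (3 entries read)
#2 VA=0x540E148F7 (r,user):
  [0] read 0x12 idx=21: raw=0x25007 flags P=1 W=1 U=1 S=0
  [1] read 0x25 idx=7: raw=0x27007 flags P=1 W=1 U=1 S=0
  [2] read 0x27 idx=20: raw=0x2A007 flags P=1 W=1 U=1 S=0
  → PA=0x2A8F7  (3 entries read)
#3 VA=0x7008017B4 (r,user):
  [0] read 0x12 idx=28: raw=0x2B007 flags P=1 W=1 U=1 S=0
  [1] read 0x2B idx=4: raw=0x2E007 flags P=1 W=1 U=1 S=0
  [2] read 0x2E idx=1: raw=0x2F003 flags P=1 W=1 U=0 S=0
  ✗ PROTECTION_VIOLATION  [3 reads]
#4 VA=0x140E133BB (w,kernel):
  [0] read 0x12 idx=5: raw=0x30007 flags P=1 W=1 U=1 S=0
  [1] read 0x30 idx=7: raw=0x33007 flags P=1 W=1 U=1 S=0
  [2] read 0x33 idx=19: raw=0x36007 flags P=1 W=1 U=1 S=0
  → PA=0x363BB  (3 entries read)

Entries read for #4: 3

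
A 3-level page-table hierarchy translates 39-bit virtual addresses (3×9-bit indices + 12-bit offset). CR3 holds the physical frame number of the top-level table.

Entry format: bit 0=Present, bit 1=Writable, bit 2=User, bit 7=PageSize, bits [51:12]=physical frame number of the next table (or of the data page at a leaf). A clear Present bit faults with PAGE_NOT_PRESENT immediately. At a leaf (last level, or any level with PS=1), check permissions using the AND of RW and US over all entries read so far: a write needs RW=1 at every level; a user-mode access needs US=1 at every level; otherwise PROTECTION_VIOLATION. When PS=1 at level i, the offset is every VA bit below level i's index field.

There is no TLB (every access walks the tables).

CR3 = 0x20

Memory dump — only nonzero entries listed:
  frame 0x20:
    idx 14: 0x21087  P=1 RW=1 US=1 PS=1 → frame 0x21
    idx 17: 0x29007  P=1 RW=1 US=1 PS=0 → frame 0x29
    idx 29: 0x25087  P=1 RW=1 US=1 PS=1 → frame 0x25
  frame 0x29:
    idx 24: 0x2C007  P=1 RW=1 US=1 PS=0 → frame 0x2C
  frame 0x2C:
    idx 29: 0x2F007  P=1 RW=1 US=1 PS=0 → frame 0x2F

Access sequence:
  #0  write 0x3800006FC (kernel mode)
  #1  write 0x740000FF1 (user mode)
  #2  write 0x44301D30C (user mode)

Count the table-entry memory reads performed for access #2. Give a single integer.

Walk each access:
#0 VA=0x3800006FC (w,kernel):
  L0 @0x20[14] → 0x21087  P=1,RW=1,US=1,PS=1
  → PA=0x216FC (huge @L0)  (1 entries read)
#1 VA=0x740000FF1 (w,user):
  L0 @0x20[29] → 0x25087  P=1,RW=1,US=1,PS=1
  → PA=0x25FF1 (huge @L0)  (1 entries read)
#2 VA=0x44301D30C (w,user):
  L0 @0x20[17] → 0x29007  P=1,RW=1,US=1,PS=0
  L1 @0x29[24] → 0x2C007  P=1,RW=1,US=1,PS=0
  L2 @0x2C[29] → 0x2F007  P=1,RW=1,US=1,PS=0
  → PA=0x2F30C  (3 entries read)

Entries read for #2: 3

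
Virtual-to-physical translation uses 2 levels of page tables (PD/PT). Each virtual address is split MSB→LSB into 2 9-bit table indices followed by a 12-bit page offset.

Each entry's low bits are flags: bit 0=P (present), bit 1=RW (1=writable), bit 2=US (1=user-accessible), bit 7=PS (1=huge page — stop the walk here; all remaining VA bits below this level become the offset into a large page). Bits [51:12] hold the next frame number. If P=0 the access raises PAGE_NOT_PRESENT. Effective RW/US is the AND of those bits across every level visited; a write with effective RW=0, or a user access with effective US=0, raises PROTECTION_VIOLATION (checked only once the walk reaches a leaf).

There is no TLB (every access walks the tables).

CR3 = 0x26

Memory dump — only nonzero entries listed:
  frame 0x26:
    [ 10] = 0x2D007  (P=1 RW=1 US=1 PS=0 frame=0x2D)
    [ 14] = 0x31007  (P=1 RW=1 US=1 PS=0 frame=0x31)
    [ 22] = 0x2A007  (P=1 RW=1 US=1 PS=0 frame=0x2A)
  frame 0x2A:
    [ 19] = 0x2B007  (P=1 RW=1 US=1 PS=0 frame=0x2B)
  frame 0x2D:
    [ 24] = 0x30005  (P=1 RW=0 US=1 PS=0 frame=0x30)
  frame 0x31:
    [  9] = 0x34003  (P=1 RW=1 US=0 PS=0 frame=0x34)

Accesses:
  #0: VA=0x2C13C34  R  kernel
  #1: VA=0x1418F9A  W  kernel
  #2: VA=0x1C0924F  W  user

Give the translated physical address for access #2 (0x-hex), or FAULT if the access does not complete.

Walk each access:
#0 VA=0x2C13C34 (r,kernel):
  L0: frame=0x26 idx=22 entry=0x2A007 [P=1 RW=1 US=1 PS=0]
  L1: frame=0x2A idx=19 entry=0x2B007 [P=1 RW=1 US=1 PS=0]
  ⇒ phys 0x2BC34  [2 reads]
#1 VA=0x1418F9A (w,kernel):
  L0: frame=0x26 idx=10 entry=0x2D007 [P=1 RW=1 US=1 PS=0]
  L1: frame=0x2D idx=24 entry=0x30005 [P=1 RW=0 US=1 PS=0]
  ✗ PROTECTION_VIOLATION  [2 reads]
#2 VA=0x1C0924F (w,user):
  L0: frame=0x26 idx=14 entry=0x31007 [P=1 RW=1 US=1 PS=0]
  L1: frame=0x31 idx=9 entry=0x34003 [P=1 RW=1 US=0 PS=0]
  ✗ PROTECTION_VIOLATION  [2 reads]

Access #2 PA: FAULT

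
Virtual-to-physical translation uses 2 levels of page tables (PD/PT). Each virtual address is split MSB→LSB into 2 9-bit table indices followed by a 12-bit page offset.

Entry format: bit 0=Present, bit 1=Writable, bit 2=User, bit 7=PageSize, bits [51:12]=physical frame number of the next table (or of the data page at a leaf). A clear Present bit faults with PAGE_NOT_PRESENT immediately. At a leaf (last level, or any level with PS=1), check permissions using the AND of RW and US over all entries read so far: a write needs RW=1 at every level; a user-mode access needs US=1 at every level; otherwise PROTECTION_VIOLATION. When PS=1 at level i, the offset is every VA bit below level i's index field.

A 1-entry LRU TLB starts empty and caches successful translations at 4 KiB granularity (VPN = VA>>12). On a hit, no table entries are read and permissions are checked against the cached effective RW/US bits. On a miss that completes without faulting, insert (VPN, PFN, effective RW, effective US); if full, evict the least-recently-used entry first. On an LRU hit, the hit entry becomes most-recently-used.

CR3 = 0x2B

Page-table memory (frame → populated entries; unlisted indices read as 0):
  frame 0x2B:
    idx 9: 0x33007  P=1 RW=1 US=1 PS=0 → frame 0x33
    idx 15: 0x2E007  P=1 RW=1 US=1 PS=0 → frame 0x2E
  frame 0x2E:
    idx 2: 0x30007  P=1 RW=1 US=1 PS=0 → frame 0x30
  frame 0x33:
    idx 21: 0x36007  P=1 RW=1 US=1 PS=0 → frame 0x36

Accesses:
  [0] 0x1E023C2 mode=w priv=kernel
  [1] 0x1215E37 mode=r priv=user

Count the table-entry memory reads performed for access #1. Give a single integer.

Trace:
#0 VA=0x1E023C2 (w,kernel):
  L0 @0x2B[15] → 0x2E007  P=1,RW=1,US=1,PS=0
  L1 @0x2E[2] → 0x30007  P=1,RW=1,US=1,PS=0
  ⇒ phys 0x303C2  [2 reads]
#1 VA=0x1215E37 (r,user):
  L0 @0x2B[9] → 0x33007  P=1,RW=1,US=1,PS=0
  L1 @0x33[21] → 0x36007  P=1,RW=1,US=1,PS=0
  ⇒ phys 0x36E37  [2 reads]

Entries read for #1: 2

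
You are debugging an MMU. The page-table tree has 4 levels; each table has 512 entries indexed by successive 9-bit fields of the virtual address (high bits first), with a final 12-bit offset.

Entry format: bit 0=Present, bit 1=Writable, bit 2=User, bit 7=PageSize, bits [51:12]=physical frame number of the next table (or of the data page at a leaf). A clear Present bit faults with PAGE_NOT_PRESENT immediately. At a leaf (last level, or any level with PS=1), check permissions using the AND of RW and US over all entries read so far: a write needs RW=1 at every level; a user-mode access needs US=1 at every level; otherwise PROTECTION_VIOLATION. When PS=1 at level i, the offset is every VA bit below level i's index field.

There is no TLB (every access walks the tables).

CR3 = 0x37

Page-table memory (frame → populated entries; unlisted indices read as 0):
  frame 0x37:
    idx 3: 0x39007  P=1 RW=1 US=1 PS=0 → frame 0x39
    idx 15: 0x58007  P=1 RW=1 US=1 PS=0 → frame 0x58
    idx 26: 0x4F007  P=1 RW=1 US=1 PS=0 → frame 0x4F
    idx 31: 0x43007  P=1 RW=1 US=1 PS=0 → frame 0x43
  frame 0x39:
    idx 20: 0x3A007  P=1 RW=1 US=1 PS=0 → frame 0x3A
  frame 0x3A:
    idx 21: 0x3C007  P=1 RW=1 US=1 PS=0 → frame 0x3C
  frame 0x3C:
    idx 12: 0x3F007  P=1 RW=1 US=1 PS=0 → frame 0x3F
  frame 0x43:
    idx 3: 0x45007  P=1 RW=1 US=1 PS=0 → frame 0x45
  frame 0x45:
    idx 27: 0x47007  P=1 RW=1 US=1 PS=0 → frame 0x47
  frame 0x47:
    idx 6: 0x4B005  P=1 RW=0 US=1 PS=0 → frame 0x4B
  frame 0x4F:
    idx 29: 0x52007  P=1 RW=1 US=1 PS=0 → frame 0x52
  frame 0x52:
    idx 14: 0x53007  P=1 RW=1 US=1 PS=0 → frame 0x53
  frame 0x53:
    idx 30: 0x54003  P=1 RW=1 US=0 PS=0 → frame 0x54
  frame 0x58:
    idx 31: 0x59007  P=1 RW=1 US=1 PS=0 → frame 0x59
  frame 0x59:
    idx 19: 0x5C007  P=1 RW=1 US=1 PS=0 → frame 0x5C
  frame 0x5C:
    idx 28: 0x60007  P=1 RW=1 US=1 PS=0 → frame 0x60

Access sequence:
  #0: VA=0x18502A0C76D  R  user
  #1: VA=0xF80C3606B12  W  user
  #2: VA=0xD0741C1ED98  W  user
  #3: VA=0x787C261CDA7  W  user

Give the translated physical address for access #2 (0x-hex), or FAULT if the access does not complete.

Walk each access:
#0 VA=0x18502A0C76D (r,user):
  L0 @0x37[3] → 0x39007  P=1,RW=1,US=1,PS=0
  L1 @0x39[20] → 0x3A007  P=1,RW=1,US=1,PS=0
  L2 @0x3A[21] → 0x3C007  P=1,RW=1,US=1,PS=0
  L3 @0x3C[12] → 0x3F007  P=1,RW=1,US=1,PS=0
  ✓ 0x3F76D  — 4 lookups
#1 VA=0xF80C3606B12 (w,user):
  L0 @0x37[31] → 0x43007  P=1,RW=1,US=1,PS=0
  L1 @0x43[3] → 0x45007  P=1,RW=1,US=1,PS=0
  L2 @0x45[27] → 0x47007  P=1,RW=1,US=1,PS=0
  L3 @0x47[6] → 0x4B005  P=1,RW=0,US=1,PS=0
  → PROTECTION_VIOLATION  (4 entries read)
#2 VA=0xD0741C1ED98 (w,user):
  L0 @0x37[26] → 0x4F007  P=1,RW=1,US=1,PS=0
  L1 @0x4F[29] → 0x52007  P=1,RW=1,US=1,PS=0
  L2 @0x52[14] → 0x53007  P=1,RW=1,US=1,PS=0
  L3 @0x53[30] → 0x54003  P=1,RW=1,US=0,PS=0
  → PROTECTION_VIOLATION  (4 entries read)
#3 VA=0x787C261CDA7 (w,user):
  L0 @0x37[15] → 0x58007  P=1,RW=1,US=1,PS=0
  L1 @0x58[31] → 0x59007  P=1,RW=1,US=1,PS=0
  L2 @0x59[19] → 0x5C007  P=1,RW=1,US=1,PS=0
  L3 @0x5C[28] → 0x60007  P=1,RW=1,US=1,PS=0
  ✓ 0x60DA7  — 4 lookups

Access #2 PA: FAULT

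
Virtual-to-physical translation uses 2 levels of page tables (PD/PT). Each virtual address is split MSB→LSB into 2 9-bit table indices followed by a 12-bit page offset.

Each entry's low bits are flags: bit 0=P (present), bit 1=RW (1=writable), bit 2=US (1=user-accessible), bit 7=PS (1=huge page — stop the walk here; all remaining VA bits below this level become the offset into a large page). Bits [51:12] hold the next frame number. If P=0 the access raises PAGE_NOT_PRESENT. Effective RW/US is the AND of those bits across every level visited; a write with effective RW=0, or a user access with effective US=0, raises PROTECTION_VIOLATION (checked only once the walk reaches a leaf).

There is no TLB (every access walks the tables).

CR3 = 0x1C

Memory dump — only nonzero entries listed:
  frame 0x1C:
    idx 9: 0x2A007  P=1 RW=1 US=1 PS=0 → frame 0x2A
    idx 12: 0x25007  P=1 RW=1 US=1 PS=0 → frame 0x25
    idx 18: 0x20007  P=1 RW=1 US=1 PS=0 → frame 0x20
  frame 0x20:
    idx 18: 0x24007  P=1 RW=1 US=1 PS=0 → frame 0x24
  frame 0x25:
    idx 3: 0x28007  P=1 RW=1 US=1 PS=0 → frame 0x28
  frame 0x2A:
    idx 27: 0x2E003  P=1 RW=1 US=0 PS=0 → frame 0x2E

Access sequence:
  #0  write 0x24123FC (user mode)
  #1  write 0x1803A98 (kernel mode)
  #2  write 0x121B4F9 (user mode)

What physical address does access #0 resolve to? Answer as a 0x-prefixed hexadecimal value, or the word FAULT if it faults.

Walk each access:
#0 VA=0x24123FC (w,user):
  L0 @0x1C[18] → 0x20007  P=1,RW=1,US=1,PS=0
  L1 @0x20[18] → 0x24007  P=1,RW=1,US=1,PS=0
  → PA=0x243FC  (2 entries read)
#1 VA=0x1803A98 (w,kernel):
  L0 @0x1C[12] → 0x25007  P=1,RW=1,US=1,PS=0
  L1 @0x25[3] → 0x28007  P=1,RW=1,US=1,PS=0
  → PA=0x28A98  (2 entries read)
#2 VA=0x121B4F9 (w,user):
  L0 @0x1C[9] → 0x2A007  P=1,RW=1,US=1,PS=0
  L1 @0x2A[27] → 0x2E003  P=1,RW=1,US=0,PS=0
  ✗ PROTECTION_VIOLATION  [2 reads]

Access #0 PA: 0x243FC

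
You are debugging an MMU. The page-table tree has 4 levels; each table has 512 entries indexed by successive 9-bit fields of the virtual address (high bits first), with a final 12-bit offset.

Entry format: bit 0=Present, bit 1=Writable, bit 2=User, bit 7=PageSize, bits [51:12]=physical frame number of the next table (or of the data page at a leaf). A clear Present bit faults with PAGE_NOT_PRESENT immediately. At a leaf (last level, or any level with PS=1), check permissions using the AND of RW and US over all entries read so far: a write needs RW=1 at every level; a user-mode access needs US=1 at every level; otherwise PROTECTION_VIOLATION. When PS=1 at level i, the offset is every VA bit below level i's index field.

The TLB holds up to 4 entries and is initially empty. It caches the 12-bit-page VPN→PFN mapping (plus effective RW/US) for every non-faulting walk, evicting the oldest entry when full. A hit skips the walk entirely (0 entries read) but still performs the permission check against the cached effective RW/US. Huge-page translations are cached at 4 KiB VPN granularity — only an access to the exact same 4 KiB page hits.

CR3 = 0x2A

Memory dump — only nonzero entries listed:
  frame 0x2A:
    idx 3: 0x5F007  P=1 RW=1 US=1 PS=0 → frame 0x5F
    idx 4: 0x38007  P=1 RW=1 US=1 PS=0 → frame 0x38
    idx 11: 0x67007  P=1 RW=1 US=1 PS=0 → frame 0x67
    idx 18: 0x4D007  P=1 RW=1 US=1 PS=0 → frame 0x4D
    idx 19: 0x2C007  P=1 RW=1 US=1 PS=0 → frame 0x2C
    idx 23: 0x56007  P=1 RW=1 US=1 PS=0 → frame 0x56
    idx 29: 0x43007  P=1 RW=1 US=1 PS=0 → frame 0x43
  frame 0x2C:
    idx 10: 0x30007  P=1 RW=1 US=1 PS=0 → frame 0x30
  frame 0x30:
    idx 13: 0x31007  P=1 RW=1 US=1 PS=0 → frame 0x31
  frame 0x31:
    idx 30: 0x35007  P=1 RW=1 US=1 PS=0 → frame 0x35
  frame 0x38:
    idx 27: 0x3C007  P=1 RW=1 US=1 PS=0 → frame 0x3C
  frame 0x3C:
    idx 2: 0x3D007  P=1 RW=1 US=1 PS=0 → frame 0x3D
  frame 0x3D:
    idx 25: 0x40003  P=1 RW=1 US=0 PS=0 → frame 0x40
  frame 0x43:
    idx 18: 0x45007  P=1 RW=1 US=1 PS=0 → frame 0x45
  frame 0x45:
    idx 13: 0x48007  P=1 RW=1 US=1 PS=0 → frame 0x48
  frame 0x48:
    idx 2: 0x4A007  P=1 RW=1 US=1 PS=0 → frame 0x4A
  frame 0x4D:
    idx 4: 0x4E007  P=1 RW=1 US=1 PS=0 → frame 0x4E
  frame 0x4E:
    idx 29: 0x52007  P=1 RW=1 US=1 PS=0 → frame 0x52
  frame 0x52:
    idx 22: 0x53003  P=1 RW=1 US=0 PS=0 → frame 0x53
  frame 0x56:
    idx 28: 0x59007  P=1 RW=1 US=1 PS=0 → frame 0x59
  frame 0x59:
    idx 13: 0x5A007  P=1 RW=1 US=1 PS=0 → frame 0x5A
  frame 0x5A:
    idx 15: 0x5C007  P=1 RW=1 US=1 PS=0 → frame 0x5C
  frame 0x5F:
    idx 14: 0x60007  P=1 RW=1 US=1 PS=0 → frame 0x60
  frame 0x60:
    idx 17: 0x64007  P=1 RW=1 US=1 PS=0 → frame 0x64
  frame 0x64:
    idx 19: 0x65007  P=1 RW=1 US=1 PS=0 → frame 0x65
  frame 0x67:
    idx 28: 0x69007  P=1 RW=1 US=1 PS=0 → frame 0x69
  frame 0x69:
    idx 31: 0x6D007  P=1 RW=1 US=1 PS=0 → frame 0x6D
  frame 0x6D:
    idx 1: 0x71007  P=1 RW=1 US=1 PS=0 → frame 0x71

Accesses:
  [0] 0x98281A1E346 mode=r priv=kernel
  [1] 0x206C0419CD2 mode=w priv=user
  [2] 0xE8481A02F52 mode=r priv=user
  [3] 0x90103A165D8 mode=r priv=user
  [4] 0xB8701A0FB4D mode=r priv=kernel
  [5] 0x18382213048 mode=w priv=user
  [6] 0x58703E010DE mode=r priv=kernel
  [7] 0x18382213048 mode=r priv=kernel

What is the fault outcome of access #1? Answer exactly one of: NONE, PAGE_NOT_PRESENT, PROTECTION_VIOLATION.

Per-access translation:
#0 VA=0x98281A1E346 (r,kernel):
  lvl0: tbl 0x2A, slot 19 ⇒ 0x2C007 (P1/RW1/US1/PS0)
  lvl1: tbl 0x2C, slot 10 ⇒ 0x30007 (P1/RW1/US1/PS0)
  lvl2: tbl 0x30, slot 13 ⇒ 0x31007 (P1/RW1/US1/PS0)
  lvl3: tbl 0x31, slot 30 ⇒ 0x35007 (P1/RW1/US1/PS0)
  → PA=0x35346  (4 entries read)
#1 VA=0x206C0419CD2 (w,user):
  lvl0: tbl 0x2A, slot 4 ⇒ 0x38007 (P1/RW1/US1/PS0)
  lvl1: tbl 0x38, slot 27 ⇒ 0x3C007 (P1/RW1/US1/PS0)
  lvl2: tbl 0x3C, slot 2 ⇒ 0x3D007 (P1/RW1/US1/PS0)
  lvl3: tbl 0x3D, slot 25 ⇒ 0x40003 (P1/RW1/US0/PS0)
  → PROTECTION_VIOLATION  (4 entries read)
#2 VA=0xE8481A02F52 (r,user):
  lvl0: tbl 0x2A, slot 29 ⇒ 0x43007 (P1/RW1/US1/PS0)
  lvl1: tbl 0x43, slot 18 ⇒ 0x45007 (P1/RW1/US1/PS0)
  lvl2: tbl 0x45, slot 13 ⇒ 0x48007 (P1/RW1/US1/PS0)
  lvl3: tbl 0x48, slot 2 ⇒ 0x4A007 (P1/RW1/US1/PS0)
  → PA=0x4AF52  (4 entries read)
#3 VA=0x90103A165D8 (r,user):
  lvl0: tbl 0x2A, slot 18 ⇒ 0x4D007 (P1/RW1/US1/PS0)
  lvl1: tbl 0x4D, slot 4 ⇒ 0x4E007 (P1/RW1/US1/PS0)
  lvl2: tbl 0x4E, slot 29 ⇒ 0x52007 (P1/RW1/US1/PS0)
  lvl3: tbl 0x52, slot 22 ⇒ 0x53003 (P1/RW1/US0/PS0)
  → PROTECTION_VIOLATION  (4 entries read)
#4 VA=0xB8701A0FB4D (r,kernel):
  lvl0: tbl 0x2A, slot 23 ⇒ 0x56007 (P1/RW1/US1/PS0)
  lvl1: tbl 0x56, slot 28 ⇒ 0x59007 (P1/RW1/US1/PS0)
  lvl2: tbl 0x59, slot 13 ⇒ 0x5A007 (P1/RW1/US1/PS0)
  lvl3: tbl 0x5A, slot 15 ⇒ 0x5C007 (P1/RW1/US1/PS0)
  → PA=0x5CB4D  (4 entries read)
#5 VA=0x18382213048 (w,user):
  lvl0: tbl 0x2A, slot 3 ⇒ 0x5F007 (P1/RW1/US1/PS0)
  lvl1: tbl 0x5F, slot 14 ⇒ 0x60007 (P1/RW1/US1/PS0)
  lvl2: tbl 0x60, slot 17 ⇒ 0x64007 (P1/RW1/US1/PS0)
  lvl3: tbl 0x64, slot 19 ⇒ 0x65007 (P1/RW1/US1/PS0)
  → PA=0x65048  (4 entries read)
#6 VA=0x58703E010DE (r,kernel):
  lvl0: tbl 0x2A, slot 11 ⇒ 0x67007 (P1/RW1/US1/PS0)
  lvl1: tbl 0x67, slot 28 ⇒ 0x69007 (P1/RW1/US1/PS0)
  lvl2: tbl 0x69, slot 31 ⇒ 0x6D007 (P1/RW1/US1/PS0)
  lvl3: tbl 0x6D, slot 1 ⇒ 0x71007 (P1/RW1/US1/PS0)
  → PA=0x710DE  (4 entries read)
#7 VA=0x18382213048 (r,kernel):
  TLB hit vpn=0x18382213 → PA=0x65048

Access #1 fault: PROTECTION_VIOLATION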